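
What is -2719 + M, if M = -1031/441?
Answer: -1200110/441 ≈ -2721.3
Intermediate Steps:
M = -1031/441 (M = -1031*1/441 = -1031/441 ≈ -2.3379)
-2719 + M = -2719 - 1031/441 = -1200110/441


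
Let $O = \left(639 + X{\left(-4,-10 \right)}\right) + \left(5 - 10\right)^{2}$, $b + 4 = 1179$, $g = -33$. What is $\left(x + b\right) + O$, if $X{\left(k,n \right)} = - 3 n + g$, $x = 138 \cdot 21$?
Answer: $4734$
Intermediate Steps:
$x = 2898$
$b = 1175$ ($b = -4 + 1179 = 1175$)
$X{\left(k,n \right)} = -33 - 3 n$ ($X{\left(k,n \right)} = - 3 n - 33 = -33 - 3 n$)
$O = 661$ ($O = \left(639 - 3\right) + \left(5 - 10\right)^{2} = \left(639 + \left(-33 + 30\right)\right) + \left(-5\right)^{2} = \left(639 - 3\right) + 25 = 636 + 25 = 661$)
$\left(x + b\right) + O = \left(2898 + 1175\right) + 661 = 4073 + 661 = 4734$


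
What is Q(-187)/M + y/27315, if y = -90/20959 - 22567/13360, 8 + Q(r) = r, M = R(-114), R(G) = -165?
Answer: 99425730337117/84133877691600 ≈ 1.1818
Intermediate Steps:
M = -165
Q(r) = -8 + r
y = -474184153/280012240 (y = -90*1/20959 - 22567*1/13360 = -90/20959 - 22567/13360 = -474184153/280012240 ≈ -1.6934)
Q(-187)/M + y/27315 = (-8 - 187)/(-165) - 474184153/280012240/27315 = -195*(-1/165) - 474184153/280012240*1/27315 = 13/11 - 474184153/7648534335600 = 99425730337117/84133877691600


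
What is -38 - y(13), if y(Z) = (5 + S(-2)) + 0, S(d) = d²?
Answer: -47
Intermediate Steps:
y(Z) = 9 (y(Z) = (5 + (-2)²) + 0 = (5 + 4) + 0 = 9 + 0 = 9)
-38 - y(13) = -38 - 1*9 = -38 - 9 = -47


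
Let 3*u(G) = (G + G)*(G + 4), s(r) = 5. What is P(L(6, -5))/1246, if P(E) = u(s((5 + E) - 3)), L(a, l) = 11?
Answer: 15/623 ≈ 0.024077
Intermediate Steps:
u(G) = 2*G*(4 + G)/3 (u(G) = ((G + G)*(G + 4))/3 = ((2*G)*(4 + G))/3 = (2*G*(4 + G))/3 = 2*G*(4 + G)/3)
P(E) = 30 (P(E) = (2/3)*5*(4 + 5) = (2/3)*5*9 = 30)
P(L(6, -5))/1246 = 30/1246 = 30*(1/1246) = 15/623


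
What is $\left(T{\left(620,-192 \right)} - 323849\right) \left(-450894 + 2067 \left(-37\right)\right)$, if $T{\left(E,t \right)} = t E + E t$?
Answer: $296346182517$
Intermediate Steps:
$T{\left(E,t \right)} = 2 E t$ ($T{\left(E,t \right)} = E t + E t = 2 E t$)
$\left(T{\left(620,-192 \right)} - 323849\right) \left(-450894 + 2067 \left(-37\right)\right) = \left(2 \cdot 620 \left(-192\right) - 323849\right) \left(-450894 + 2067 \left(-37\right)\right) = \left(-238080 - 323849\right) \left(-450894 - 76479\right) = \left(-561929\right) \left(-527373\right) = 296346182517$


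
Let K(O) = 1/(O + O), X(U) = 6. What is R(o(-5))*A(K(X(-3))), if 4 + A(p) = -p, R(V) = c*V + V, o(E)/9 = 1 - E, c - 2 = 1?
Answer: -882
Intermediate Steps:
c = 3 (c = 2 + 1 = 3)
o(E) = 9 - 9*E (o(E) = 9*(1 - E) = 9 - 9*E)
R(V) = 4*V (R(V) = 3*V + V = 4*V)
K(O) = 1/(2*O)
A(p) = -4 - p
R(o(-5))*A(K(X(-3))) = (4*(9 - 9*(-5)))*(-4 - 1/(2*6)) = (4*(9 + 45))*(-4 - 1/(2*6)) = (4*54)*(-4 - 1*1/12) = 216*(-4 - 1/12) = 216*(-49/12) = -882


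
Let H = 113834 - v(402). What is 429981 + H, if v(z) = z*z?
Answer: 382211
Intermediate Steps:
v(z) = z²
H = -47770 (H = 113834 - 1*402² = 113834 - 1*161604 = 113834 - 161604 = -47770)
429981 + H = 429981 - 47770 = 382211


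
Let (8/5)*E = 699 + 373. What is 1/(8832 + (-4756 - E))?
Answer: 1/3406 ≈ 0.00029360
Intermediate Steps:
E = 670 (E = 5*(699 + 373)/8 = (5/8)*1072 = 670)
1/(8832 + (-4756 - E)) = 1/(8832 + (-4756 - 1*670)) = 1/(8832 + (-4756 - 670)) = 1/(8832 - 5426) = 1/3406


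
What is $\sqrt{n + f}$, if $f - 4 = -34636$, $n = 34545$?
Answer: $i \sqrt{87} \approx 9.3274 i$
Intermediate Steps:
$f = -34632$ ($f = 4 - 34636 = -34632$)
$\sqrt{n + f} = \sqrt{34545 - 34632} = \sqrt{-87} = i \sqrt{87}$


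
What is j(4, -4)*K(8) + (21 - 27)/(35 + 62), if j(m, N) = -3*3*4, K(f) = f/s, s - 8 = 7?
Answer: -9342/485 ≈ -19.262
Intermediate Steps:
s = 15 (s = 8 + 7 = 15)
K(f) = f/15
j(m, N) = -36 (j(m, N) = -9*4 = -36)
j(4, -4)*K(8) + (21 - 27)/(35 + 62) = -12*8/5 + (21 - 27)/(35 + 62) = -36*8/15 - 6/97 = -96/5 - 6*1/97 = -96/5 - 6/97 = -9342/485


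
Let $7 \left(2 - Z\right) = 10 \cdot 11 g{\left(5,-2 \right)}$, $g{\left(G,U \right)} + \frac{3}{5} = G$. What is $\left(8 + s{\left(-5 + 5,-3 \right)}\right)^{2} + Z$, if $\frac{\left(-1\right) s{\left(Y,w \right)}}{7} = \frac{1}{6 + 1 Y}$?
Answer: $- \frac{5153}{252} \approx -20.448$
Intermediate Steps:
$g{\left(G,U \right)} = - \frac{3}{5} + G$
$s{\left(Y,w \right)} = - \frac{7}{6 + Y}$ ($s{\left(Y,w \right)} = - \frac{7}{6 + 1 Y} = - \frac{7}{6 + Y}$)
$Z = - \frac{470}{7}$ ($Z = 2 - \frac{10 \cdot 11 \left(- \frac{3}{5} + 5\right)}{7} = 2 - \frac{110 \cdot \frac{22}{5}}{7} = 2 - \frac{484}{7} = - \frac{470}{7} \approx -67.143$)
$\left(8 + s{\left(-5 + 5,-3 \right)}\right)^{2} + Z = \left(8 - \frac{7}{6 + \left(-5 + 5\right)}\right)^{2} - \frac{470}{7} = \left(8 - \frac{7}{6 + 0}\right)^{2} - \frac{470}{7} = \left(8 - \frac{7}{6}\right)^{2} - \frac{470}{7} = \left(\frac{41}{6}\right)^{2} - \frac{470}{7} = \frac{1681}{36} - \frac{470}{7} = - \frac{5153}{252}$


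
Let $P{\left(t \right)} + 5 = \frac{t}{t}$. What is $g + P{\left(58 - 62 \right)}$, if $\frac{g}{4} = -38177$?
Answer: $-152712$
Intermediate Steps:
$P{\left(t \right)} = -4$ ($P{\left(t \right)} = -5 + \frac{t}{t} = -5 + 1 = -4$)
$g = -152708$ ($g = 4 \left(-38177\right) = -152708$)
$g + P{\left(58 - 62 \right)} = -152708 - 4 = -152712$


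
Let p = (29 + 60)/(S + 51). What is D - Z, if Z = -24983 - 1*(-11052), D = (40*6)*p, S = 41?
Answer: 325753/23 ≈ 14163.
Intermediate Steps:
p = 89/92 (p = (29 + 60)/(41 + 51) = 89/92 ≈ 0.96739)
D = 5340/23 (D = (40*6)*(89/92) = 240*(89/92) = 5340/23 ≈ 232.17)
Z = -13931 (Z = -24983 + 11052 = -13931)
D - Z = 5340/23 - 1*(-13931) = 5340/23 + 13931 = 325753/23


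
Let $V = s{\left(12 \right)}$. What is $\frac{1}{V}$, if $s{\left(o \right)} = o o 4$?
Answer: $\frac{1}{576} \approx 0.0017361$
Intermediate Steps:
$s{\left(o \right)} = 4 o^{2}$ ($s{\left(o \right)} = o^{2} \cdot 4 = 4 o^{2}$)
$V = 576$ ($V = 4 \cdot 12^{2} = 4 \cdot 144 = 576$)
$\frac{1}{V} = \frac{1}{576}$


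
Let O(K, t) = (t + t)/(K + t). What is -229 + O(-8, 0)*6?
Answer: -229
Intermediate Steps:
O(K, t) = 2*t/(K + t) (O(K, t) = (2*t)/(K + t) = 2*t/(K + t))
-229 + O(-8, 0)*6 = -229 + (2*0/(-8 + 0))*6 = -229 + (2*0/(-8))*6 = -229 + (2*0*(-⅛))*6 = -229 + 0*6 = -229 + 0 = -229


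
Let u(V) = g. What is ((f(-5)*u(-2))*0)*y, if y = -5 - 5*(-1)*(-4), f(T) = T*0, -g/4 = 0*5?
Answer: 0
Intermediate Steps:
g = 0 (g = -0*5 = -4*0 = 0)
f(T) = 0
u(V) = 0
y = -25 (y = -5 + 5*(-4) = -5 - 20 = -25)
((f(-5)*u(-2))*0)*y = ((0*0)*0)*(-25) = (0*0)*(-25) = 0*(-25) = 0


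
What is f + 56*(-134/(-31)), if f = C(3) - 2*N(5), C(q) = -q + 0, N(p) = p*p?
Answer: 5861/31 ≈ 189.06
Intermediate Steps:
N(p) = p**2
C(q) = -q
f = -53 (f = -1*3 - 2*5**2 = -3 - 2*25 = -3 - 50 = -53)
f + 56*(-134/(-31)) = -53 + 56*(-134/(-31)) = -53 + 56*(-134*(-1/31)) = -53 + 56*(134/31) = -53 + 7504/31 = 5861/31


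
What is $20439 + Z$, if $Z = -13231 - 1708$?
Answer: $5500$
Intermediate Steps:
$Z = -14939$
$20439 + Z = 20439 - 14939 = 5500$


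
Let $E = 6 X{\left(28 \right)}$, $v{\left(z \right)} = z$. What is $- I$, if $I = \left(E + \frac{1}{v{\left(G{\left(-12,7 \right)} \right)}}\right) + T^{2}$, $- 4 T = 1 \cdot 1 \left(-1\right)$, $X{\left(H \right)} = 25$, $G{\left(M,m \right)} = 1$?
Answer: $- \frac{2417}{16} \approx -151.06$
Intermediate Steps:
$T = \frac{1}{4}$ ($T = - \frac{1 \cdot 1 \left(-1\right)}{4} = - \frac{1 \left(-1\right)}{4} = \left(- \frac{1}{4}\right) \left(-1\right) = \frac{1}{4} \approx 0.25$)
$E = 150$ ($E = 6 \cdot 25 = 150$)
$I = \frac{2417}{16}$ ($I = \left(150 + 1^{-1}\right) + \left(\frac{1}{4}\right)^{2} = \left(150 + 1\right) + \frac{1}{16} = 151 + \frac{1}{16} = \frac{2417}{16} \approx 151.06$)
$- I = \left(-1\right) \frac{2417}{16} = - \frac{2417}{16}$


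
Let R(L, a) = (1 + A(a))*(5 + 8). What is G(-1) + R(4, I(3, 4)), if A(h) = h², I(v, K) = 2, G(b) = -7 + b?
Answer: 57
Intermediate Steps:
R(L, a) = 13 + 13*a² (R(L, a) = (1 + a²)*(5 + 8) = (1 + a²)*13 = 13 + 13*a²)
G(-1) + R(4, I(3, 4)) = (-7 - 1) + (13 + 13*2²) = -8 + (13 + 13*4) = -8 + (13 + 52) = -8 + 65 = 57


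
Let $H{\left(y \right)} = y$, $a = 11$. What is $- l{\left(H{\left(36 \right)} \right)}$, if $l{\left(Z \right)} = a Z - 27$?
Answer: $-369$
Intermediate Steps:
$l{\left(Z \right)} = -27 + 11 Z$ ($l{\left(Z \right)} = 11 Z - 27 = -27 + 11 Z$)
$- l{\left(H{\left(36 \right)} \right)} = - (-27 + 11 \cdot 36) = - (-27 + 396) = \left(-1\right) 369 = -369$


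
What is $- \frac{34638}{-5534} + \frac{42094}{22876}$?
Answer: $\frac{256331771}{31648946} \approx 8.0992$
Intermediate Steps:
$- \frac{34638}{-5534} + \frac{42094}{22876} = \left(-34638\right) \left(- \frac{1}{5534}\right) + 42094 \cdot \frac{1}{22876} = \frac{17319}{2767} + \frac{21047}{11438} = \frac{256331771}{31648946}$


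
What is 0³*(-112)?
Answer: 0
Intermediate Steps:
0³*(-112) = 0*(-112) = 0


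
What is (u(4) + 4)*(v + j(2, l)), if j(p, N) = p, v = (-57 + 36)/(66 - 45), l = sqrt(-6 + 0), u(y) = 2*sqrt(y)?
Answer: 8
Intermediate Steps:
l = I*sqrt(6) (l = sqrt(-6) = I*sqrt(6) ≈ 2.4495*I)
v = -1 (v = -21/21 = -21*1/21 = -1)
(u(4) + 4)*(v + j(2, l)) = (2*sqrt(4) + 4)*(-1 + 2) = (2*2 + 4)*1 = (4 + 4)*1 = 8*1 = 8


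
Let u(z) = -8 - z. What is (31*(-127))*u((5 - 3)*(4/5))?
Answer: 188976/5 ≈ 37795.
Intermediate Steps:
(31*(-127))*u((5 - 3)*(4/5)) = (31*(-127))*(-8 - (5 - 3)*4/5) = -3937*(-8 - 2*4*(⅕)) = -3937*(-8 - 2*4/5) = -3937*(-8 - 1*8/5) = -3937*(-8 - 8/5) = -3937*(-48/5) = 188976/5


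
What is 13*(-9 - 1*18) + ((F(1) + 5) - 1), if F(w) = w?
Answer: -346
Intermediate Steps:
13*(-9 - 1*18) + ((F(1) + 5) - 1) = 13*(-9 - 1*18) + ((1 + 5) - 1) = 13*(-9 - 18) + (6 - 1) = 13*(-27) + 5 = -351 + 5 = -346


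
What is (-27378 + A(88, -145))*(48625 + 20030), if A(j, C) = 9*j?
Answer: -1825261830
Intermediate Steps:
(-27378 + A(88, -145))*(48625 + 20030) = (-27378 + 9*88)*(48625 + 20030) = (-27378 + 792)*68655 = -26586*68655 = -1825261830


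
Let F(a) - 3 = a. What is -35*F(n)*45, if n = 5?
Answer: -12600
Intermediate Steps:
F(a) = 3 + a
-35*F(n)*45 = -35*(3 + 5)*45 = -35*8*45 = -280*45 = -12600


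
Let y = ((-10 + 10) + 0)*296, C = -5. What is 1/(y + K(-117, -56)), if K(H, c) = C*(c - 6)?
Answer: 1/310 ≈ 0.0032258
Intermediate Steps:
K(H, c) = 30 - 5*c (K(H, c) = -5*(c - 6) = -5*(-6 + c) = 30 - 5*c)
y = 0 (y = (0 + 0)*296 = 0*296 = 0)
1/(y + K(-117, -56)) = 1/(0 + (30 - 5*(-56))) = 1/(0 + (30 + 280)) = 1/(0 + 310) = 1/310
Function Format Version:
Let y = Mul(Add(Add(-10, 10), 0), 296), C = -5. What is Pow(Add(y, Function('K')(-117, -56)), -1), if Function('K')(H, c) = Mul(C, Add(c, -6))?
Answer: Rational(1, 310) ≈ 0.0032258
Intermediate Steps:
Function('K')(H, c) = Add(30, Mul(-5, c)) (Function('K')(H, c) = Mul(-5, Add(c, -6)) = Mul(-5, Add(-6, c)) = Add(30, Mul(-5, c)))
y = 0 (y = Mul(Add(0, 0), 296) = Mul(0, 296) = 0)
Pow(Add(y, Function('K')(-117, -56)), -1) = Pow(Add(0, Add(30, Mul(-5, -56))), -1) = Pow(Add(0, Add(30, 280)), -1) = Pow(Add(0, 310), -1) = Pow(310, -1) = Rational(1, 310)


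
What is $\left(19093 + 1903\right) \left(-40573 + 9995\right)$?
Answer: $-642015688$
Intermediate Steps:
$\left(19093 + 1903\right) \left(-40573 + 9995\right) = 20996 \left(-30578\right) = -642015688$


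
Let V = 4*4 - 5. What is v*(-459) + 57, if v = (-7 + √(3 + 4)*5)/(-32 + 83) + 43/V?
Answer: -18417/11 - 45*√7 ≈ -1793.3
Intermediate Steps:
V = 11 (V = 16 - 5 = 11)
v = 2116/561 + 5*√7/51 (v = (-7 + √(3 + 4)*5)/(-32 + 83) + 43/11 = (-7 + √7*5)/51 + 43*(1/11) = (-7 + 5*√7)*(1/51) + 43/11 = (-7/51 + 5*√7/51) + 43/11 = 2116/561 + 5*√7/51 ≈ 4.0312)
v*(-459) + 57 = (2116/561 + 5*√7/51)*(-459) + 57 = (-19044/11 - 45*√7) + 57 = -18417/11 - 45*√7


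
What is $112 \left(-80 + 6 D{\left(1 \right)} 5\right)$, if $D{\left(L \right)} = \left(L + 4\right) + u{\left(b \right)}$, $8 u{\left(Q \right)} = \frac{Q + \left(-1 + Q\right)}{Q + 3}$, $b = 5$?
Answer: $\frac{16625}{2} \approx 8312.5$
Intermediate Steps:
$u{\left(Q \right)} = \frac{-1 + 2 Q}{8 \left(3 + Q\right)}$ ($u{\left(Q \right)} = \frac{\left(Q + \left(-1 + Q\right)\right) \frac{1}{Q + 3}}{8} = \frac{\left(-1 + 2 Q\right) \frac{1}{3 + Q}}{8} = \frac{\frac{1}{3 + Q} \left(-1 + 2 Q\right)}{8} = \frac{-1 + 2 Q}{8 \left(3 + Q\right)}$)
$D{\left(L \right)} = \frac{265}{64} + L$ ($D{\left(L \right)} = \left(L + 4\right) + \frac{-1 + 2 \cdot 5}{8 \left(3 + 5\right)} = \left(4 + L\right) + \frac{-1 + 10}{8 \cdot 8} = \left(4 + L\right) + \frac{1}{8} \cdot \frac{1}{8} \cdot 9 = \left(4 + L\right) + \frac{9}{64} = \frac{265}{64} + L$)
$112 \left(-80 + 6 D{\left(1 \right)} 5\right) = 112 \left(-80 + 6 \left(\frac{265}{64} + 1\right) 5\right) = 112 \left(-80 + 6 \cdot \frac{329}{64} \cdot 5\right) = 112 \left(-80 + \frac{987}{32} \cdot 5\right) = 112 \left(-80 + \frac{4935}{32}\right) = 112 \cdot \frac{2375}{32} = \frac{16625}{2}$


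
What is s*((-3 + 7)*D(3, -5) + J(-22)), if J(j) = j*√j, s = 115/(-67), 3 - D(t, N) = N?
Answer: -3680/67 + 2530*I*√22/67 ≈ -54.925 + 177.12*I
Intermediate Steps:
D(t, N) = 3 - N
s = -115/67 (s = 115*(-1/67) = -115/67 ≈ -1.7164)
J(j) = j^(3/2)
s*((-3 + 7)*D(3, -5) + J(-22)) = -115*((-3 + 7)*(3 - 1*(-5)) + (-22)^(3/2))/67 = -115*(4*(3 + 5) - 22*I*√22)/67 = -115*(4*8 - 22*I*√22)/67 = -115*(32 - 22*I*√22)/67 = -3680/67 + 2530*I*√22/67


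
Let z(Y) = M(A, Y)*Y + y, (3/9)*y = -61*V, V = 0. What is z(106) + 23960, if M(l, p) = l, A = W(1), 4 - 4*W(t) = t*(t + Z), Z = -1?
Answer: 24066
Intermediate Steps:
W(t) = 1 - t*(-1 + t)/4 (W(t) = 1 - t*(t - 1)/4 = 1 - t*(-1 + t)/4)
A = 1 (A = 1 - ¼*1² + (¼)*1 = 1 - ¼*1 + ¼ = 1 - ¼ + ¼ = 1)
y = 0 (y = 3*(-61*0) = 3*0 = 0)
z(Y) = Y (z(Y) = 1*Y + 0 = Y + 0 = Y)
z(106) + 23960 = 106 + 23960 = 24066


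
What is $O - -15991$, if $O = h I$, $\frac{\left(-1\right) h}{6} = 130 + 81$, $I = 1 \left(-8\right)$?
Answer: $26119$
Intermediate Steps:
$I = -8$
$h = -1266$ ($h = - 6 \left(130 + 81\right) = \left(-6\right) 211 = -1266$)
$O = 10128$ ($O = \left(-1266\right) \left(-8\right) = 10128$)
$O - -15991 = 10128 - -15991 = 10128 + 15991 = 26119$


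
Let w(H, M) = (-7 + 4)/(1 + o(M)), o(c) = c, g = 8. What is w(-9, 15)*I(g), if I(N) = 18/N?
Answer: -27/64 ≈ -0.42188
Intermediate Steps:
w(H, M) = -3/(1 + M) (w(H, M) = (-7 + 4)/(1 + M) = -3/(1 + M))
w(-9, 15)*I(g) = (-3/(1 + 15))*(18/8) = (-3/16)*(18*(⅛)) = -3*1/16*(9/4) = -3/16*9/4 = -27/64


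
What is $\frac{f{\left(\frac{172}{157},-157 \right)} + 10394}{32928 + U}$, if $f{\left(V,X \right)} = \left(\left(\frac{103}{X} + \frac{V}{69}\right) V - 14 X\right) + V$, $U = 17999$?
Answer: $\frac{21416904808}{86615673987} \approx 0.24726$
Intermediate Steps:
$f{\left(V,X \right)} = V - 14 X + V \left(\frac{103}{X} + \frac{V}{69}\right)$ ($f{\left(V,X \right)} = \left(\left(\frac{103}{X} + V \frac{1}{69}\right) V - 14 X\right) + V = \left(\left(\frac{103}{X} + \frac{V}{69}\right) V - 14 X\right) + V = \left(V \left(\frac{103}{X} + \frac{V}{69}\right) - 14 X\right) + V = \left(- 14 X + V \left(\frac{103}{X} + \frac{V}{69}\right)\right) + V = V - 14 X + V \left(\frac{103}{X} + \frac{V}{69}\right)$)
$\frac{f{\left(\frac{172}{157},-157 \right)} + 10394}{32928 + U} = \frac{\left(\frac{172}{157} - -2198 + \frac{\left(\frac{172}{157}\right)^{2}}{69} + \frac{103 \cdot \frac{172}{157}}{-157}\right) + 10394}{32928 + 17999} = \frac{\left(172 \cdot \frac{1}{157} + 2198 + \frac{\left(172 \cdot \frac{1}{157}\right)^{2}}{69} + 103 \cdot 172 \cdot \frac{1}{157} \left(- \frac{1}{157}\right)\right) + 10394}{50927} = \left(\left(\frac{172}{157} + 2198 + \frac{\left(\frac{172}{157}\right)^{2}}{69} + 103 \cdot \frac{172}{157} \left(- \frac{1}{157}\right)\right) + 10394\right) \frac{1}{50927} = \left(\left(\frac{172}{157} + 2198 + \frac{1}{69} \cdot \frac{29584}{24649} - \frac{17716}{24649}\right) + 10394\right) \frac{1}{50927} = \left(\left(\frac{172}{157} + 2198 + \frac{29584}{1700781} - \frac{17716}{24649}\right) + 10394\right) \frac{1}{50927} = \left(\frac{3738987094}{1700781} + 10394\right) \frac{1}{50927} = \frac{21416904808}{1700781} \cdot \frac{1}{50927} = \frac{21416904808}{86615673987}$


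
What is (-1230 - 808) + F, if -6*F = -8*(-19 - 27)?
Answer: -6298/3 ≈ -2099.3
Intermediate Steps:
F = -184/3 (F = -(-4)*(-19 - 27)/3 = -(-4)*(-46)/3 = -⅙*368 = -184/3 ≈ -61.333)
(-1230 - 808) + F = (-1230 - 808) - 184/3 = -2038 - 184/3 = -6298/3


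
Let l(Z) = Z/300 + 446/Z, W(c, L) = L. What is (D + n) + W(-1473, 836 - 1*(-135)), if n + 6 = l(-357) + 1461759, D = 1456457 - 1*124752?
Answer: 99761028217/35700 ≈ 2.7944e+6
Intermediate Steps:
l(Z) = 446/Z + Z/300 (l(Z) = Z*(1/300) + 446/Z = Z/300 + 446/Z = 446/Z + Z/300)
D = 1331705 (D = 1456457 - 124752 = 1331705)
n = 52184495017/35700 (n = -6 + ((446/(-357) + (1/300)*(-357)) + 1461759) = -6 + ((446*(-1/357) - 119/100) + 1461759) = -6 + ((-446/357 - 119/100) + 1461759) = -6 + (-87083/35700 + 1461759) = -6 + 52184709217/35700 = 52184495017/35700 ≈ 1.4618e+6)
(D + n) + W(-1473, 836 - 1*(-135)) = (1331705 + 52184495017/35700) + (836 - 1*(-135)) = 99726363517/35700 + (836 + 135) = 99726363517/35700 + 971 = 99761028217/35700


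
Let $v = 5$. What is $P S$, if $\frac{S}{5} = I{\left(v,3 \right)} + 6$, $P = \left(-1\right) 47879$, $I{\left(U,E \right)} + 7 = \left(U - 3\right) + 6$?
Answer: $-1675765$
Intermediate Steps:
$I{\left(U,E \right)} = -4 + U$ ($I{\left(U,E \right)} = -7 + \left(\left(U - 3\right) + 6\right) = -7 + \left(\left(-3 + U\right) + 6\right) = -7 + \left(3 + U\right) = -4 + U$)
$P = -47879$
$S = 35$ ($S = 5 \left(\left(-4 + 5\right) + 6\right) = 5 \left(1 + 6\right) = 5 \cdot 7 = 35$)
$P S = \left(-47879\right) 35 = -1675765$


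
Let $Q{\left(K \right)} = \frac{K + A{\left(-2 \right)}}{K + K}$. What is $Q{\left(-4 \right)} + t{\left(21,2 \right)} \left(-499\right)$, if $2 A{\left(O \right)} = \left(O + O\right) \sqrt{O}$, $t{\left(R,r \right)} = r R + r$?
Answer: $- \frac{43911}{2} + \frac{i \sqrt{2}}{4} \approx -21956.0 + 0.35355 i$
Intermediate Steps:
$t{\left(R,r \right)} = r + R r$ ($t{\left(R,r \right)} = R r + r = r + R r$)
$A{\left(O \right)} = O^{\frac{3}{2}}$ ($A{\left(O \right)} = \frac{\left(O + O\right) \sqrt{O}}{2} = \frac{2 O \sqrt{O}}{2} = \frac{2 O^{\frac{3}{2}}}{2} = O^{\frac{3}{2}}$)
$Q{\left(K \right)} = \frac{K - 2 i \sqrt{2}}{2 K}$ ($Q{\left(K \right)} = \frac{K + \left(-2\right)^{\frac{3}{2}}}{K + K} = \frac{K - 2 i \sqrt{2}}{2 K}$)
$Q{\left(-4 \right)} + t{\left(21,2 \right)} \left(-499\right) = \frac{\frac{1}{2} \left(-4\right) - i \sqrt{2}}{-4} + 2 \left(1 + 21\right) \left(-499\right) = - \frac{-2 - i \sqrt{2}}{4} + 2 \cdot 22 \left(-499\right) = \left(\frac{1}{2} + \frac{i \sqrt{2}}{4}\right) + 44 \left(-499\right) = \left(\frac{1}{2} + \frac{i \sqrt{2}}{4}\right) - 21956 = - \frac{43911}{2} + \frac{i \sqrt{2}}{4}$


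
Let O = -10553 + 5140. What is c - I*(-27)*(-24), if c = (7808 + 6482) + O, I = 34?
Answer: -13155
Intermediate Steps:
O = -5413
c = 8877 (c = (7808 + 6482) - 5413 = 14290 - 5413 = 8877)
c - I*(-27)*(-24) = 8877 - 34*(-27)*(-24) = 8877 - (-918)*(-24) = 8877 - 1*22032 = 8877 - 22032 = -13155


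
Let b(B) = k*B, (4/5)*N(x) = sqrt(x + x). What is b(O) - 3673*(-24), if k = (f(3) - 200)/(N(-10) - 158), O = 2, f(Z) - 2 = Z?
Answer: 2937923864/33327 + 1300*I*sqrt(5)/33327 ≈ 88155.0 + 0.087223*I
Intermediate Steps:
N(x) = 5*sqrt(2)*sqrt(x)/4 (N(x) = 5*sqrt(x + x)/4 = 5*sqrt(2*x)/4 = 5*(sqrt(2)*sqrt(x))/4 = 5*sqrt(2)*sqrt(x)/4)
f(Z) = 2 + Z
k = -195/(-158 + 5*I*sqrt(5)/2) (k = ((2 + 3) - 200)/(5*sqrt(2)*sqrt(-10)/4 - 158) = (5 - 200)/(5*sqrt(2)*(I*sqrt(10))/4 - 158) = -195/(5*I*sqrt(5)/2 - 158) = -195/(-158 + 5*I*sqrt(5)/2) ≈ 1.2326 + 0.043612*I)
b(B) = B*(41080/33327 + 650*I*sqrt(5)/33327) (b(B) = (41080/33327 + 650*I*sqrt(5)/33327)*B = B*(41080/33327 + 650*I*sqrt(5)/33327))
b(O) - 3673*(-24) = ((41080/33327)*2 + (650/33327)*I*2*sqrt(5)) - 3673*(-24) = (82160/33327 + 1300*I*sqrt(5)/33327) + 88152 = 2937923864/33327 + 1300*I*sqrt(5)/33327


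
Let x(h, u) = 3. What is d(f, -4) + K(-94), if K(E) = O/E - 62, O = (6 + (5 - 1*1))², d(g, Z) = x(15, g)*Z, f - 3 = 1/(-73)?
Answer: -3528/47 ≈ -75.064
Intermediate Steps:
f = 218/73 (f = 3 + 1/(-73) = 3 - 1/73 = 218/73 ≈ 2.9863)
d(g, Z) = 3*Z
O = 100 (O = (6 + (5 - 1))² = (6 + 4)² = 10² = 100)
K(E) = -62 + 100/E (K(E) = 100/E - 62 = -62 + 100/E)
d(f, -4) + K(-94) = 3*(-4) + (-62 + 100/(-94)) = -12 + (-62 + 100*(-1/94)) = -12 + (-62 - 50/47) = -12 - 2964/47 = -3528/47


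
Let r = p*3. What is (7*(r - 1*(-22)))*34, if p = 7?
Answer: 10234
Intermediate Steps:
r = 21 (r = 7*3 = 21)
(7*(r - 1*(-22)))*34 = (7*(21 - 1*(-22)))*34 = (7*(21 + 22))*34 = (7*43)*34 = 301*34 = 10234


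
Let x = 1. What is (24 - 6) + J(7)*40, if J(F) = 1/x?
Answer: 58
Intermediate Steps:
J(F) = 1 (J(F) = 1/1 = 1)
(24 - 6) + J(7)*40 = (24 - 6) + 1*40 = 18 + 40 = 58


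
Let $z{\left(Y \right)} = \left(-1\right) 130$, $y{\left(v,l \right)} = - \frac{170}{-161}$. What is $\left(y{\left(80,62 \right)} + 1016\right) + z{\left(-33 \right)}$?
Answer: $\frac{142816}{161} \approx 887.06$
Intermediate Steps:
$y{\left(v,l \right)} = \frac{170}{161}$ ($y{\left(v,l \right)} = \left(-170\right) \left(- \frac{1}{161}\right) = \frac{170}{161}$)
$z{\left(Y \right)} = -130$
$\left(y{\left(80,62 \right)} + 1016\right) + z{\left(-33 \right)} = \left(\frac{170}{161} + 1016\right) - 130 = \frac{163746}{161} - 130 = \frac{142816}{161}$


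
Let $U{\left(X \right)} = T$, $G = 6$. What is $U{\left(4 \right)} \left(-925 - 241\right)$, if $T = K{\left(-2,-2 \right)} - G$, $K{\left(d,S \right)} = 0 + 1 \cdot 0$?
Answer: $6996$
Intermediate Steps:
$K{\left(d,S \right)} = 0$ ($K{\left(d,S \right)} = 0 + 0 = 0$)
$T = -6$ ($T = 0 - 6 = -6$)
$U{\left(X \right)} = -6$
$U{\left(4 \right)} \left(-925 - 241\right) = - 6 \left(-925 - 241\right) = \left(-6\right) \left(-1166\right) = 6996$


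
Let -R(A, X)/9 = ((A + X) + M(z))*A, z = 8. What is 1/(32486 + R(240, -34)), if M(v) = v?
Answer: -1/429754 ≈ -2.3269e-6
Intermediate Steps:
R(A, X) = -9*A*(8 + A + X) (R(A, X) = -9*((A + X) + 8)*A = -9*(8 + A + X)*A = -9*A*(8 + A + X))
1/(32486 + R(240, -34)) = 1/(32486 - 9*240*(8 + 240 - 34)) = 1/(32486 - 9*240*214) = 1/(32486 - 462240) = 1/(-429754) = -1/429754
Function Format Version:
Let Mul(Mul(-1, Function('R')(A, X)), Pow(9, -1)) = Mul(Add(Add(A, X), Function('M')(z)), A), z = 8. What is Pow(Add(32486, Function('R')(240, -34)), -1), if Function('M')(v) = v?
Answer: Rational(-1, 429754) ≈ -2.3269e-6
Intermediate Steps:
Function('R')(A, X) = Mul(-9, A, Add(8, A, X)) (Function('R')(A, X) = Mul(-9, Mul(Add(Add(A, X), 8), A)) = Mul(-9, Mul(Add(8, A, X), A)) = Mul(-9, Mul(A, Add(8, A, X))) = Mul(-9, A, Add(8, A, X)))
Pow(Add(32486, Function('R')(240, -34)), -1) = Pow(Add(32486, Mul(-9, 240, Add(8, 240, -34))), -1) = Pow(Add(32486, Mul(-9, 240, 214)), -1) = Pow(Add(32486, -462240), -1) = Pow(-429754, -1) = Rational(-1, 429754)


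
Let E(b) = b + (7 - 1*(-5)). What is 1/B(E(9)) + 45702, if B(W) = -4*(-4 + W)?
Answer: 3107735/68 ≈ 45702.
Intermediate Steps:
E(b) = 12 + b (E(b) = b + (7 + 5) = b + 12 = 12 + b)
B(W) = 16 - 4*W
1/B(E(9)) + 45702 = 1/(16 - 4*(12 + 9)) + 45702 = 1/(16 - 4*21) + 45702 = 1/(16 - 84) + 45702 = 1/(-68) + 45702 = -1/68 + 45702 = 3107735/68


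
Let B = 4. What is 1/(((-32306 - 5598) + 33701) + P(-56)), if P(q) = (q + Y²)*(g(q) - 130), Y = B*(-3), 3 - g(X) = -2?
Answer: -1/15203 ≈ -6.5777e-5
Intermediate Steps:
g(X) = 5 (g(X) = 3 - 1*(-2) = 3 + 2 = 5)
Y = -12 (Y = 4*(-3) = -12)
P(q) = -18000 - 125*q (P(q) = (q + (-12)²)*(5 - 130) = (q + 144)*(-125) = (144 + q)*(-125) = -18000 - 125*q)
1/(((-32306 - 5598) + 33701) + P(-56)) = 1/(((-32306 - 5598) + 33701) + (-18000 - 125*(-56))) = 1/((-37904 + 33701) + (-18000 + 7000)) = 1/(-4203 - 11000) = 1/(-15203) = -1/15203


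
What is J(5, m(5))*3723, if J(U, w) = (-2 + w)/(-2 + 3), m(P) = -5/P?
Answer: -11169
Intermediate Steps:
J(U, w) = -2 + w (J(U, w) = (-2 + w)/1 = (-2 + w)*1 = -2 + w)
J(5, m(5))*3723 = (-2 - 5/5)*3723 = (-2 - 5*1/5)*3723 = (-2 - 1)*3723 = -3*3723 = -11169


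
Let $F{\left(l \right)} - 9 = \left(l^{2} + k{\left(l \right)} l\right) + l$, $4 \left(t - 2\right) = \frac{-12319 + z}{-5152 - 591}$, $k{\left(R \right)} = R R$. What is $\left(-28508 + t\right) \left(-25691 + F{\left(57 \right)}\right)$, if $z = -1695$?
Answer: $- \frac{53308387604653}{11486} \approx -4.6412 \cdot 10^{9}$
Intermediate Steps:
$k{\left(R \right)} = R^{2}$
$t = \frac{29979}{11486}$ ($t = 2 + \frac{\left(-12319 - 1695\right) \frac{1}{-5152 - 591}}{4} = 2 + \frac{\left(-14014\right) \frac{1}{-5743}}{4} = 2 + \frac{\left(-14014\right) \left(- \frac{1}{5743}\right)}{4} = 2 + \frac{1}{4} \cdot \frac{14014}{5743} = 2 + \frac{7007}{11486} = \frac{29979}{11486} \approx 2.61$)
$F{\left(l \right)} = 9 + l + l^{2} + l^{3}$ ($F{\left(l \right)} = 9 + \left(\left(l^{2} + l^{2} l\right) + l\right) = 9 + \left(\left(l^{2} + l^{3}\right) + l\right) = 9 + \left(l + l^{2} + l^{3}\right) = 9 + l + l^{2} + l^{3}$)
$\left(-28508 + t\right) \left(-25691 + F{\left(57 \right)}\right) = \left(-28508 + \frac{29979}{11486}\right) \left(-25691 + \left(9 + 57 + 57^{2} + 57^{3}\right)\right) = - \frac{327412909 \left(-25691 + \left(9 + 57 + 3249 + 185193\right)\right)}{11486} = - \frac{327412909 \left(-25691 + 188508\right)}{11486} = \left(- \frac{327412909}{11486}\right) 162817 = - \frac{53308387604653}{11486}$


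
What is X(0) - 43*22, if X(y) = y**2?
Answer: -946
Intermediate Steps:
X(0) - 43*22 = 0**2 - 43*22 = 0 - 946 = -946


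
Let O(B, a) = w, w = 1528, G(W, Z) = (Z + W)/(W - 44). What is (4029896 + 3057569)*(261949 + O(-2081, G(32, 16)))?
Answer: 1867384015805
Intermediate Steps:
G(W, Z) = (W + Z)/(-44 + W)
O(B, a) = 1528
(4029896 + 3057569)*(261949 + O(-2081, G(32, 16))) = (4029896 + 3057569)*(261949 + 1528) = 7087465*263477 = 1867384015805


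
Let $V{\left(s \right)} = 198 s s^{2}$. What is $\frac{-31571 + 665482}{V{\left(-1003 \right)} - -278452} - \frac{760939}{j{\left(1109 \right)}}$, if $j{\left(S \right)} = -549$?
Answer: $\frac{152025775112870327}{109683103018806} \approx 1386.0$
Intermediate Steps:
$V{\left(s \right)} = 198 s^{3}$
$\frac{-31571 + 665482}{V{\left(-1003 \right)} - -278452} - \frac{760939}{j{\left(1109 \right)}} = \frac{-31571 + 665482}{198 \left(-1003\right)^{3} - -278452} - \frac{760939}{-549} = \frac{633911}{198 \left(-1009027027\right) + 278452} - - \frac{760939}{549} = \frac{633911}{-199787351346 + 278452} + \frac{760939}{549} = \frac{633911}{-199787072894} + \frac{760939}{549} = 633911 \left(- \frac{1}{199787072894}\right) + \frac{760939}{549} = - \frac{633911}{199787072894} + \frac{760939}{549} = \frac{152025775112870327}{109683103018806}$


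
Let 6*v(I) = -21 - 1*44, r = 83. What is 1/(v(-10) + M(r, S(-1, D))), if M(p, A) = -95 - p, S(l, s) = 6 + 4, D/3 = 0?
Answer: -6/1133 ≈ -0.0052957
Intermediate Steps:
D = 0 (D = 3*0 = 0)
S(l, s) = 10
v(I) = -65/6 (v(I) = (-21 - 1*44)/6 = (-21 - 44)/6 = (⅙)*(-65) = -65/6)
1/(v(-10) + M(r, S(-1, D))) = 1/(-65/6 + (-95 - 1*83)) = 1/(-65/6 + (-95 - 83)) = 1/(-65/6 - 178) = 1/(-1133/6) = -6/1133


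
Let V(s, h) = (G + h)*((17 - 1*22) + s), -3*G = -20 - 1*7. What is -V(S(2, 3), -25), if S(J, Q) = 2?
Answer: -48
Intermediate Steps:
G = 9 (G = -(-20 - 1*7)/3 = -(-20 - 7)/3 = -1/3*(-27) = 9)
V(s, h) = (-5 + s)*(9 + h) (V(s, h) = (9 + h)*((17 - 1*22) + s) = (9 + h)*((17 - 22) + s) = (9 + h)*(-5 + s) = (-5 + s)*(9 + h))
-V(S(2, 3), -25) = -(-45 - 5*(-25) + 9*2 - 25*2) = -(-45 + 125 + 18 - 50) = -1*48 = -48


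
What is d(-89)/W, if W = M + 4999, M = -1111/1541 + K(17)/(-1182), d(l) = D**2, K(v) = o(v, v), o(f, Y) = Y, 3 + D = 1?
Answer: 7285848/9104149139 ≈ 0.00080028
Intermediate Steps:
D = -2 (D = -3 + 1 = -2)
K(v) = v
d(l) = 4 (d(l) = (-2)**2 = 4)
M = -1339399/1821462 (M = -1111/1541 + 17/(-1182) = -1111*1/1541 + 17*(-1/1182) = -1111/1541 - 17/1182 = -1339399/1821462 ≈ -0.73534)
W = 9104149139/1821462 (W = -1339399/1821462 + 4999 = 9104149139/1821462 ≈ 4998.3)
d(-89)/W = 4/(9104149139/1821462) = 4*(1821462/9104149139) = 7285848/9104149139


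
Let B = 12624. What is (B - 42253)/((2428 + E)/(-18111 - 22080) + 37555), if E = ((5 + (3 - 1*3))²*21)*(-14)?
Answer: -1190819139/1509377927 ≈ -0.78895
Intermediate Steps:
E = -7350 (E = ((5 + (3 - 3))²*21)*(-14) = ((5 + 0)²*21)*(-14) = (5²*21)*(-14) = (25*21)*(-14) = 525*(-14) = -7350)
(B - 42253)/((2428 + E)/(-18111 - 22080) + 37555) = (12624 - 42253)/((2428 - 7350)/(-18111 - 22080) + 37555) = -29629/(-4922/(-40191) + 37555) = -29629/(-4922*(-1/40191) + 37555) = -29629/(4922/40191 + 37555) = -29629/1509377927/40191 = -29629*40191/1509377927 = -1190819139/1509377927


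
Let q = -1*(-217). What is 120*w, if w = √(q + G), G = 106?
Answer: 120*√323 ≈ 2156.7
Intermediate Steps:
q = 217
w = √323 (w = √(217 + 106) = √323 ≈ 17.972)
120*w = 120*√323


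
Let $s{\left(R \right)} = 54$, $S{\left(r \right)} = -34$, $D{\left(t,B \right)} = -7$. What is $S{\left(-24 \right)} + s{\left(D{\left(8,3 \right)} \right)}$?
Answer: $20$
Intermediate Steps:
$S{\left(-24 \right)} + s{\left(D{\left(8,3 \right)} \right)} = -34 + 54 = 20$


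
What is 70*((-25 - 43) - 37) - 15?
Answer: -7365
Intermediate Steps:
70*((-25 - 43) - 37) - 15 = 70*(-68 - 37) - 15 = 70*(-105) - 15 = -7350 - 15 = -7365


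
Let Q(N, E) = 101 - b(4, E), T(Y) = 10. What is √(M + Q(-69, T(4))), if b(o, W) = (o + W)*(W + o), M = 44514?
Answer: √44419 ≈ 210.76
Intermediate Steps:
b(o, W) = (W + o)² (b(o, W) = (W + o)*(W + o) = (W + o)²)
Q(N, E) = 101 - (4 + E)² (Q(N, E) = 101 - (E + 4)² = 101 - (4 + E)²)
√(M + Q(-69, T(4))) = √(44514 + (101 - (4 + 10)²)) = √(44514 + (101 - 1*14²)) = √(44514 + (101 - 1*196)) = √(44514 + (101 - 196)) = √(44514 - 95) = √44419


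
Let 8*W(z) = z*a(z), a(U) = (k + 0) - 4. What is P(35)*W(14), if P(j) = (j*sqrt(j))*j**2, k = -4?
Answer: -600250*sqrt(35) ≈ -3.5511e+6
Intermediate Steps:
a(U) = -8 (a(U) = (-4 + 0) - 4 = -4 - 4 = -8)
P(j) = j**(7/2) (P(j) = j**(3/2)*j**2 = j**(7/2))
W(z) = -z (W(z) = (z*(-8))/8 = (-8*z)/8 = -z)
P(35)*W(14) = 35**(7/2)*(-1*14) = (42875*sqrt(35))*(-14) = -600250*sqrt(35)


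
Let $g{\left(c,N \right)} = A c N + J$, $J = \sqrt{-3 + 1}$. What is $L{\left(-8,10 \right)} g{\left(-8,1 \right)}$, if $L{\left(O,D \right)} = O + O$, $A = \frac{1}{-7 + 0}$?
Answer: $- \frac{128}{7} - 16 i \sqrt{2} \approx -18.286 - 22.627 i$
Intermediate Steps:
$A = - \frac{1}{7}$ ($A = \frac{1}{-7} = - \frac{1}{7} \approx -0.14286$)
$J = i \sqrt{2}$ ($J = \sqrt{-2} = i \sqrt{2} \approx 1.4142 i$)
$L{\left(O,D \right)} = 2 O$
$g{\left(c,N \right)} = i \sqrt{2} - \frac{N c}{7}$ ($g{\left(c,N \right)} = - \frac{c}{7} N + i \sqrt{2} = - \frac{N c}{7} + i \sqrt{2} = i \sqrt{2} - \frac{N c}{7}$)
$L{\left(-8,10 \right)} g{\left(-8,1 \right)} = 2 \left(-8\right) \left(i \sqrt{2} - \frac{1}{7} \left(-8\right)\right) = - 16 \left(i \sqrt{2} + \frac{8}{7}\right) = - 16 \left(\frac{8}{7} + i \sqrt{2}\right) = - \frac{128}{7} - 16 i \sqrt{2}$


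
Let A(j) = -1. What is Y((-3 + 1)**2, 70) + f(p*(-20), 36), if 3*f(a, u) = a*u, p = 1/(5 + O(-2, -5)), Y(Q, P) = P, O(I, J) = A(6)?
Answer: 10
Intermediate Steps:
O(I, J) = -1
p = 1/4 (p = 1/(5 - 1) = 1/4 ≈ 0.25000)
f(a, u) = a*u/3 (f(a, u) = (a*u)/3 = a*u/3)
Y((-3 + 1)**2, 70) + f(p*(-20), 36) = 70 + (1/3)*((1/4)*(-20))*36 = 70 + (1/3)*(-5)*36 = 70 - 60 = 10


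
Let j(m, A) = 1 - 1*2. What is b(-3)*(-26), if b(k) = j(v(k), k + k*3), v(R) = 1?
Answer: 26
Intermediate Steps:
j(m, A) = -1 (j(m, A) = 1 - 2 = -1)
b(k) = -1
b(-3)*(-26) = -1*(-26) = 26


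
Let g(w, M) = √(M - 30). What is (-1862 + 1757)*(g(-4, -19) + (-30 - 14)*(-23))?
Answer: -106260 - 735*I ≈ -1.0626e+5 - 735.0*I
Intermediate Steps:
g(w, M) = √(-30 + M)
(-1862 + 1757)*(g(-4, -19) + (-30 - 14)*(-23)) = (-1862 + 1757)*(√(-30 - 19) + (-30 - 14)*(-23)) = -105*(√(-49) - 44*(-23)) = -105*(7*I + 1012) = -105*(1012 + 7*I) = -106260 - 735*I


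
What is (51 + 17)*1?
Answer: 68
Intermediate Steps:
(51 + 17)*1 = 68*1 = 68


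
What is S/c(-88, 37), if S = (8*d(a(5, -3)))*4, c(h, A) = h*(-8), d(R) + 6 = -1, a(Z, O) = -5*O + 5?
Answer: -7/22 ≈ -0.31818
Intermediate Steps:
a(Z, O) = 5 - 5*O
d(R) = -7 (d(R) = -6 - 1 = -7)
c(h, A) = -8*h
S = -224 (S = (8*(-7))*4 = -56*4 = -224)
S/c(-88, 37) = -224/((-8*(-88))) = -224/704 = -224*1/704 = -7/22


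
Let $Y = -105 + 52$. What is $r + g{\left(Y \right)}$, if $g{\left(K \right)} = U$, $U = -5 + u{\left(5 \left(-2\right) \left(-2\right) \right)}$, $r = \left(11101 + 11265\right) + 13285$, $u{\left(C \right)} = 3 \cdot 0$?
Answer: $35646$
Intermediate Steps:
$Y = -53$
$u{\left(C \right)} = 0$
$r = 35651$ ($r = 22366 + 13285 = 35651$)
$U = -5$ ($U = -5 + 0 = -5$)
$g{\left(K \right)} = -5$
$r + g{\left(Y \right)} = 35651 - 5 = 35646$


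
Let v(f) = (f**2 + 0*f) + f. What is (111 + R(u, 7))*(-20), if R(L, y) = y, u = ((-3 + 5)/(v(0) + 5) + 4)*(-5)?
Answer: -2360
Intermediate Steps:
v(f) = f + f**2 (v(f) = (f**2 + 0) + f = f**2 + f = f + f**2)
u = -22 (u = ((-3 + 5)/(0*(1 + 0) + 5) + 4)*(-5) = (2/(0*1 + 5) + 4)*(-5) = (2/(0 + 5) + 4)*(-5) = (2/5 + 4)*(-5) = (22/5)*(-5) = -22)
(111 + R(u, 7))*(-20) = (111 + 7)*(-20) = 118*(-20) = -2360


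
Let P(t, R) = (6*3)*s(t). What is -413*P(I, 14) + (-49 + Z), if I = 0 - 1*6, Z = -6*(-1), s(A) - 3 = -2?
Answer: -7477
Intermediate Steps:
s(A) = 1 (s(A) = 3 - 2 = 1)
Z = 6
I = -6 (I = 0 - 6 = -6)
P(t, R) = 18 (P(t, R) = (6*3)*1 = 18*1 = 18)
-413*P(I, 14) + (-49 + Z) = -413*18 + (-49 + 6) = -7434 - 43 = -7477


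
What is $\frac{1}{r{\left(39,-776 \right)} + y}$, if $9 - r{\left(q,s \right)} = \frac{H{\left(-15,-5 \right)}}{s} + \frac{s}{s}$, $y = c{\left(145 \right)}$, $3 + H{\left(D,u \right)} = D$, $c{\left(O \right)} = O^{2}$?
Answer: $\frac{388}{8160795} \approx 4.7544 \cdot 10^{-5}$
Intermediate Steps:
$H{\left(D,u \right)} = -3 + D$
$y = 21025$ ($y = 145^{2} = 21025$)
$r{\left(q,s \right)} = 8 + \frac{18}{s}$ ($r{\left(q,s \right)} = 9 - \left(\frac{-3 - 15}{s} + \frac{s}{s}\right) = 9 - \left(- \frac{18}{s} + 1\right) = 9 - \left(1 - \frac{18}{s}\right) = 8 + \frac{18}{s}$)
$\frac{1}{r{\left(39,-776 \right)} + y} = \frac{1}{\left(8 + \frac{18}{-776}\right) + 21025} = \frac{1}{\left(8 + 18 \left(- \frac{1}{776}\right)\right) + 21025} = \frac{1}{\left(8 - \frac{9}{388}\right) + 21025} = \frac{1}{\frac{3095}{388} + 21025} = \frac{1}{\frac{8160795}{388}} = \frac{388}{8160795}$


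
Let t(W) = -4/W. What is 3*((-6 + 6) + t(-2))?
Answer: 6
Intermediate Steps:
3*((-6 + 6) + t(-2)) = 3*((-6 + 6) - 4/(-2)) = 3*(0 - 4*(-½)) = 3*(0 + 2) = 3*2 = 6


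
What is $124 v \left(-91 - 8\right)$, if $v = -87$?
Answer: $1068012$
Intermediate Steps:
$124 v \left(-91 - 8\right) = 124 \left(-87\right) \left(-91 - 8\right) = \left(-10788\right) \left(-99\right) = 1068012$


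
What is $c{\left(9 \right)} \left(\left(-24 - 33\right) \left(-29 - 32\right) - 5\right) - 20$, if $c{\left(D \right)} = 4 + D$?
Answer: $45116$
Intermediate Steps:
$c{\left(9 \right)} \left(\left(-24 - 33\right) \left(-29 - 32\right) - 5\right) - 20 = \left(4 + 9\right) \left(\left(-24 - 33\right) \left(-29 - 32\right) - 5\right) - 20 = 13 \left(\left(-57\right) \left(-61\right) - 5\right) - 20 = 13 \left(3477 - 5\right) - 20 = 13 \cdot 3472 - 20 = 45136 - 20 = 45116$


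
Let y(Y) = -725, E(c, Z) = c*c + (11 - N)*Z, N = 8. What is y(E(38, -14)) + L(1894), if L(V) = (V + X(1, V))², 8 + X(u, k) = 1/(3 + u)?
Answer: 56915425/16 ≈ 3.5572e+6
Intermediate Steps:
X(u, k) = -8 + 1/(3 + u)
L(V) = (-31/4 + V)² (L(V) = (V + (-23 - 8*1)/(3 + 1))² = (V + (-23 - 8)/4)² = (V + (¼)*(-31))² = (V - 31/4)² = (-31/4 + V)²)
E(c, Z) = c² + 3*Z (E(c, Z) = c*c + (11 - 1*8)*Z = c² + (11 - 8)*Z = c² + 3*Z)
y(E(38, -14)) + L(1894) = -725 + (-31 + 4*1894)²/16 = -725 + (-31 + 7576)²/16 = -725 + (1/16)*7545² = -725 + (1/16)*56927025 = -725 + 56927025/16 = 56915425/16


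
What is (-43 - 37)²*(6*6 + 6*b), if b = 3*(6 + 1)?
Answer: 1036800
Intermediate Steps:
b = 21 (b = 3*7 = 21)
(-43 - 37)²*(6*6 + 6*b) = (-43 - 37)²*(6*6 + 6*21) = (-80)²*(36 + 126) = 6400*162 = 1036800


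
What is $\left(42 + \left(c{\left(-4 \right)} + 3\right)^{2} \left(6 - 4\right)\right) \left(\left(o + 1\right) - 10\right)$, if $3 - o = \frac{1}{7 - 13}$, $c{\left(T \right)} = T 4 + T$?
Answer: $- \frac{10850}{3} \approx -3616.7$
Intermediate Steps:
$c{\left(T \right)} = 5 T$ ($c{\left(T \right)} = 4 T + T = 5 T$)
$o = \frac{19}{6}$ ($o = 3 - \frac{1}{7 - 13} = 3 - \frac{1}{-6} = 3 - - \frac{1}{6} = 3 + \frac{1}{6} = \frac{19}{6} \approx 3.1667$)
$\left(42 + \left(c{\left(-4 \right)} + 3\right)^{2} \left(6 - 4\right)\right) \left(\left(o + 1\right) - 10\right) = \left(42 + \left(5 \left(-4\right) + 3\right)^{2} \left(6 - 4\right)\right) \left(\left(\frac{19}{6} + 1\right) - 10\right) = \left(42 + \left(-20 + 3\right)^{2} \cdot 2\right) \left(\frac{25}{6} - 10\right) = \left(42 + \left(-17\right)^{2} \cdot 2\right) \left(- \frac{35}{6}\right) = \left(42 + 289 \cdot 2\right) \left(- \frac{35}{6}\right) = \left(42 + 578\right) \left(- \frac{35}{6}\right) = 620 \left(- \frac{35}{6}\right) = - \frac{10850}{3}$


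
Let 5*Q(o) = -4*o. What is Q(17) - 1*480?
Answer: -2468/5 ≈ -493.60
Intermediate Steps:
Q(o) = -4*o/5 (Q(o) = (-4*o)/5 = -4*o/5)
Q(17) - 1*480 = -4/5*17 - 1*480 = -68/5 - 480 = -2468/5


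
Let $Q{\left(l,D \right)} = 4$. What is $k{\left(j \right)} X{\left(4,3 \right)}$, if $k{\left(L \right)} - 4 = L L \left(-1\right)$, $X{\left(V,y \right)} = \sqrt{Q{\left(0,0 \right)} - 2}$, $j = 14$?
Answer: $- 192 \sqrt{2} \approx -271.53$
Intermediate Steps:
$X{\left(V,y \right)} = \sqrt{2}$ ($X{\left(V,y \right)} = \sqrt{4 - 2} = \sqrt{2}$)
$k{\left(L \right)} = 4 - L^{2}$ ($k{\left(L \right)} = 4 + L L \left(-1\right) = 4 + L^{2} \left(-1\right) = 4 - L^{2}$)
$k{\left(j \right)} X{\left(4,3 \right)} = \left(4 - 14^{2}\right) \sqrt{2} = \left(4 - 196\right) \sqrt{2} = - 192 \sqrt{2}$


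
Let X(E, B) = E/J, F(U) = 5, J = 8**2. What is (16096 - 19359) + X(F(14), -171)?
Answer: -208827/64 ≈ -3262.9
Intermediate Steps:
J = 64
X(E, B) = E/64
(16096 - 19359) + X(F(14), -171) = (16096 - 19359) + (1/64)*5 = -3263 + 5/64 = -208827/64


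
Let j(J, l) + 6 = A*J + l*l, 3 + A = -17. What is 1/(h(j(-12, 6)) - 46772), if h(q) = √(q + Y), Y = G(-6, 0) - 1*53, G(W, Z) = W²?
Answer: -4252/198874521 - √253/2187619731 ≈ -2.1388e-5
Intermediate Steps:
A = -20 (A = -3 - 17 = -20)
j(J, l) = -6 + l² - 20*J (j(J, l) = -6 + (-20*J + l*l) = -6 + (-20*J + l²) = -6 + (l² - 20*J) = -6 + l² - 20*J)
Y = -17 (Y = (-6)² - 1*53 = 36 - 53 = -17)
h(q) = √(-17 + q) (h(q) = √(q - 17) = √(-17 + q))
1/(h(j(-12, 6)) - 46772) = 1/(√(-17 + (-6 + 6² - 20*(-12))) - 46772) = 1/(√(-17 + (-6 + 36 + 240)) - 46772) = 1/(√(-17 + 270) - 46772) = 1/(√253 - 46772) = 1/(-46772 + √253)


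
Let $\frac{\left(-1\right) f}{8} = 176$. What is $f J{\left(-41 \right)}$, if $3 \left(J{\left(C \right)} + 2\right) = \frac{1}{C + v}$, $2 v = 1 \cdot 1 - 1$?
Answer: $\frac{347776}{123} \approx 2827.4$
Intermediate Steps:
$f = -1408$ ($f = \left(-8\right) 176 = -1408$)
$v = 0$ ($v = \frac{1 \cdot 1 - 1}{2} = \frac{1 - 1}{2} = \frac{1}{2} \cdot 0 = 0$)
$J{\left(C \right)} = -2 + \frac{1}{3 C}$ ($J{\left(C \right)} = -2 + \frac{1}{3 \left(C + 0\right)} = -2 + \frac{1}{3 C}$)
$f J{\left(-41 \right)} = - 1408 \left(-2 + \frac{1}{3 \left(-41\right)}\right) = - 1408 \left(-2 + \frac{1}{3} \left(- \frac{1}{41}\right)\right) = - 1408 \left(-2 - \frac{1}{123}\right) = \left(-1408\right) \left(- \frac{247}{123}\right) = \frac{347776}{123}$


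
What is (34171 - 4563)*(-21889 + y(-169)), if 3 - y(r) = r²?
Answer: -1493634776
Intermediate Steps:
y(r) = 3 - r²
(34171 - 4563)*(-21889 + y(-169)) = (34171 - 4563)*(-21889 + (3 - 1*(-169)²)) = 29608*(-21889 + (3 - 1*28561)) = 29608*(-21889 + (3 - 28561)) = 29608*(-21889 - 28558) = 29608*(-50447) = -1493634776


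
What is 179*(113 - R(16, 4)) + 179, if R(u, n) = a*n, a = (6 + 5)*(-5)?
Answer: 59786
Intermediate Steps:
a = -55 (a = 11*(-5) = -55)
R(u, n) = -55*n
179*(113 - R(16, 4)) + 179 = 179*(113 - (-55)*4) + 179 = 179*(113 - 1*(-220)) + 179 = 179*(113 + 220) + 179 = 179*333 + 179 = 59607 + 179 = 59786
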